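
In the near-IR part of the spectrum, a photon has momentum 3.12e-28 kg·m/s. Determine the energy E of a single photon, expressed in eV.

The photon relation is E = pc, giving E = 9.354e-20 J.
Converting to eV: E = 0.5838 eV ≈ 0.584 eV.

0.584 eV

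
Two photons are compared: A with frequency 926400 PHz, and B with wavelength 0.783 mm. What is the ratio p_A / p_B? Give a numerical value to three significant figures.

p_A = 2.048e-21 kg·m/s (from frequency = 926400 PHz, via p = hf/c).
p_B = 8.462e-31 kg·m/s (from wavelength = 0.783 mm, via p = h/λ).
Ratio = 2.048e-21 / 8.462e-31 = 2.42e9.

2.42e9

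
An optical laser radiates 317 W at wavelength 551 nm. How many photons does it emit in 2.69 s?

Total energy: E_total = P·t = 317 × 2.69 = 852.7 J.
Per-photon energy: E = 3.605·10^-19 J.
N = E_total / E_photon = 2.37·10^21.

2.37·10^21 photons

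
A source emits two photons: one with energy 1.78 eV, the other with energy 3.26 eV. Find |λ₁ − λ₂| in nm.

316 nm

Using λ = hc/E: λ₁ = 6.965e-7 m, λ₂ = 3.803e-7 m.
|Δλ| = |6.965e-7 − 3.803e-7| = 3.16e-7 m = 316 nm.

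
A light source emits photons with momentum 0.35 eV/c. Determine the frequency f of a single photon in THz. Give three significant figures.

(h = 6.62607015·10^-34 J·s, c = 2.99792458·10^8 m/s, 1 eV = 1.602176634·10^-19 J.)
Convert to SI: p = 0.35 eV/c = 1.8705·10^-28 kg·m/s.
For a photon f = pc/h, so f = 8.463·10^13 Hz.
Converting to THz: f = 84.63 THz ≈ 84.6 THz.

84.6 THz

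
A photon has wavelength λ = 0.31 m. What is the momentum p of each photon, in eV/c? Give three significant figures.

4.00 × 10^-6 eV/c

(h = 6.62607015 × 10^-34 J·s, c = 2.99792458 × 10^8 m/s, 1 eV = 1.602176634 × 10^-19 J.)
Since p = h/λ for a photon, p = 2.137 × 10^-33 kg·m/s.
Converting to eV/c: p = 3.999 × 10^-6 eV/c ≈ 4.00 × 10^-6 eV/c.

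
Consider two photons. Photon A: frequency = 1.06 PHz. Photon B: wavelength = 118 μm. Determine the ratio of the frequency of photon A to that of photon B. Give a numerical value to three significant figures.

f_A = 1.060·10^15 Hz (from frequency = 1.06 PHz, via f given directly).
f_B = 2.541·10^12 Hz (from wavelength = 118 μm, via f = c/λ).
Ratio = 1.060·10^15 / 2.541·10^12 = 417.

417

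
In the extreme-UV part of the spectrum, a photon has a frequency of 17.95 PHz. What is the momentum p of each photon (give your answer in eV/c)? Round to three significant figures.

Convert to SI: f = 17.95 PHz = 1.795e16 Hz.
Since p = hf/c for a photon, p = 3.967e-26 kg·m/s.
Converting to eV/c: p = 74.24 eV/c ≈ 74.2 eV/c.

74.2 eV/c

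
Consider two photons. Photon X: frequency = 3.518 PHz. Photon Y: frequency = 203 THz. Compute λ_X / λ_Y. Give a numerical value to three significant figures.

0.0577

λ_X = 8.522e-8 m (from frequency = 3.518 PHz, via λ = c/f).
λ_Y = 1.477e-6 m (from frequency = 203 THz, via λ = c/f).
Ratio = 8.522e-8 / 1.477e-6 = 0.0577.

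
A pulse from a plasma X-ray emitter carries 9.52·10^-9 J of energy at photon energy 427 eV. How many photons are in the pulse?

1.39·10^8 photons

Per-photon energy: E = 6.841·10^-17 J (from energy = 427 eV).
N = E_total / E_photon = 9.52·10^-9 J / 6.841·10^-17 J = 1.39·10^8.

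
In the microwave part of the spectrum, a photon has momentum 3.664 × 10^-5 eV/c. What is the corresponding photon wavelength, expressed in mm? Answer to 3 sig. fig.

33.8 mm

Use h = 6.62607015 × 10^-34 J·s, c = 2.99792458 × 10^8 m/s, 1 eV = 1.602176634 × 10^-19 J.
First convert: p = 3.664 × 10^-5 eV/c = 1.9581 × 10^-32 kg·m/s.
Apply λ = h/p: λ = 0.03384 m.
Converting to mm: λ = 33.84 mm ≈ 33.8 mm.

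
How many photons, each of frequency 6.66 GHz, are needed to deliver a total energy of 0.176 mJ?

Per-photon energy: E = 4.413e-24 J (from frequency = 6.66 GHz).
N = E_total / E_photon = 1.76e-4 J / 4.413e-24 J = 3.99e19.

3.99e19 photons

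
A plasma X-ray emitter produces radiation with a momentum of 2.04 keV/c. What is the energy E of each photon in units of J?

Take c = 2.99792458·10^8 m/s, 1 eV = 1.602176634·10^-19 J.
Convert to SI: p = 2.04 keV/c = 1.0902·10^-24 kg·m/s.
Apply E = pc: E = 3.268·10^-16 J.
So E ≈ 3.27·10^-16 J.

3.27·10^-16 J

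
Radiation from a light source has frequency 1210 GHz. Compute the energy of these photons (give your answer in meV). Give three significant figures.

5.00 meV

Take h = 6.62607015e-34 J·s, 1 eV = 1.602176634e-19 J.
First convert: f = 1210 GHz = 1.21e12 Hz.
For a photon E = hf, so E = 8.018e-22 J.
Converting to meV: E = 5.004 meV ≈ 5.00 meV.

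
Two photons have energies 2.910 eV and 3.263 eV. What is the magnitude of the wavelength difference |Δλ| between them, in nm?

46.1 nm

Using λ = hc/E: λ₁ = 4.2606 × 10^-7 m, λ₂ = 3.7997 × 10^-7 m.
|Δλ| = |4.2606 × 10^-7 − 3.7997 × 10^-7| = 4.61 × 10^-8 m = 46.1 nm.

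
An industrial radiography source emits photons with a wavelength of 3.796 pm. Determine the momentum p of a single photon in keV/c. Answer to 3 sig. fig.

327 keV/c

Use h = 6.62607015e-34 J·s, c = 2.99792458e8 m/s, 1 eV = 1.602176634e-19 J.
Convert to SI: λ = 3.796 pm = 3.796e-12 m.
The photon relation is p = h/λ, giving p = 1.746e-22 kg·m/s.
Converting to keV/c: p = 326.6 keV/c ≈ 327 keV/c.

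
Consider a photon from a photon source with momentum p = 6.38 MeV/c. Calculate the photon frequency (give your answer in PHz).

1.54 × 10^6 PHz

Use h = 6.62607015 × 10^-34 J·s, c = 2.99792458 × 10^8 m/s, 1 eV = 1.602176634 × 10^-19 J.
First convert: p = 6.38 MeV/c = 3.4097 × 10^-21 kg·m/s.
The photon relation is f = pc/h, giving f = 1.543 × 10^21 Hz.
Converting to PHz: f = 1.543 × 10^6 PHz ≈ 1.54 × 10^6 PHz.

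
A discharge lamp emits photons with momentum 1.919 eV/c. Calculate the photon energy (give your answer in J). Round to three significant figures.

First convert: p = 1.919 eV/c = 1.0256 × 10^-27 kg·m/s.
The photon relation is E = pc, giving E = 3.075 × 10^-19 J.
So E ≈ 3.07 × 10^-19 J.

3.07 × 10^-19 J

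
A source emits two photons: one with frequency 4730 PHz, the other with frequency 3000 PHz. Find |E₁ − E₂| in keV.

7.15 keV

Using E = hf: E₁ = 3.134 × 10^-15 J, E₂ = 1.988 × 10^-15 J.
|ΔE| = |3.134 × 10^-15 − 1.988 × 10^-15| = 1.15 × 10^-15 J = 7.15 keV.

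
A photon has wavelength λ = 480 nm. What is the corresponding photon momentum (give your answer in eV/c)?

2.58 eV/c

In SI units: λ = 480 nm = 4.80 × 10^-7 m.
Apply p = h/λ: p = 1.380 × 10^-27 kg·m/s.
Converting to eV/c: p = 2.583 eV/c ≈ 2.58 eV/c.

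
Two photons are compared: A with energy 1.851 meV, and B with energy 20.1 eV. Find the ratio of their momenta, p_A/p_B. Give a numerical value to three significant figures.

9.21·10^-5

p_A = 9.892·10^-31 kg·m/s (from energy = 1.851 meV, via p = E/c).
p_B = 1.074·10^-26 kg·m/s (from energy = 20.1 eV, via p = E/c).
Ratio = 9.892·10^-31 / 1.074·10^-26 = 9.21·10^-5.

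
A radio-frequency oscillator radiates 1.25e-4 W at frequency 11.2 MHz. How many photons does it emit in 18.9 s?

Total energy: E_total = P·t = 1.25e-4 × 18.9 = 0.002363 J.
Per-photon energy: E = 7.421e-27 J.
N = E_total / E_photon = 3.18e23.

3.18e23 photons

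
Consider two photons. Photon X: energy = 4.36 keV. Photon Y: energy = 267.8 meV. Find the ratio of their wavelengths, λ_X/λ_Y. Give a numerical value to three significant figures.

6.14e-5

λ_X = 2.844e-10 m (from energy = 4.36 keV, via λ = hc/E).
λ_Y = 4.630e-6 m (from energy = 267.8 meV, via λ = hc/E).
Ratio = 2.844e-10 / 4.630e-6 = 6.14e-5.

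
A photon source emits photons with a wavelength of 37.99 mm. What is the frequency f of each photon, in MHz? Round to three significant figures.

Convert to SI: λ = 37.99 mm = 0.03799 m.
For a photon f = c/λ, so f = 7.891 × 10^9 Hz.
Converting to MHz: f = 7891 MHz ≈ 7890 MHz.

7890 MHz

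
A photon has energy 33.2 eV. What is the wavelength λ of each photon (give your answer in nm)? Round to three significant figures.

37.3 nm

(h = 6.62607015e-34 J·s, c = 2.99792458e8 m/s, 1 eV = 1.602176634e-19 J.)
Convert to SI: E = 33.2 eV = 5.3192e-18 J.
Since λ = hc/E for a photon, λ = 3.734e-8 m.
Converting to nm: λ = 37.34 nm ≈ 37.3 nm.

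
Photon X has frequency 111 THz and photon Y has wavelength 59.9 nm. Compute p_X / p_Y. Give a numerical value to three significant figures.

0.0222

p_X = 2.453 × 10^-28 kg·m/s (from frequency = 111 THz, via p = hf/c).
p_Y = 1.106 × 10^-26 kg·m/s (from wavelength = 59.9 nm, via p = h/λ).
Ratio = 2.453 × 10^-28 / 1.106 × 10^-26 = 0.0222.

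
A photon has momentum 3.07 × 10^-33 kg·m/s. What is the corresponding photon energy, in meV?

Use c = 2.99792458 × 10^8 m/s, 1 eV = 1.602176634 × 10^-19 J.
Apply E = pc: E = 9.204 × 10^-25 J.
Converting to meV: E = 0.005744 meV ≈ 5.74 × 10^-3 meV.

5.74 × 10^-3 meV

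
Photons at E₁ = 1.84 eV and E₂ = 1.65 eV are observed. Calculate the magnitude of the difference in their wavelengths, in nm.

77.6 nm

Using λ = hc/E: λ₁ = 6.738 × 10^-7 m, λ₂ = 7.514 × 10^-7 m.
|Δλ| = |6.738 × 10^-7 − 7.514 × 10^-7| = 7.76 × 10^-8 m = 77.6 nm.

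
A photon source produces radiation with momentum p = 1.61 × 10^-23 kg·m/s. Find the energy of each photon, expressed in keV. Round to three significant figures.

The photon relation is E = pc, giving E = 4.827 × 10^-15 J.
Converting to keV: E = 30.13 keV ≈ 30.1 keV.

30.1 keV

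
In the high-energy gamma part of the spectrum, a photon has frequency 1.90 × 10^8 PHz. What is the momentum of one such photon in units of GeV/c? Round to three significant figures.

0.786 GeV/c

In SI units: f = 1.90 × 10^8 PHz = 1.90 × 10^23 Hz.
For a photon p = hf/c, so p = 4.199 × 10^-19 kg·m/s.
Converting to GeV/c: p = 0.7858 GeV/c ≈ 0.786 GeV/c.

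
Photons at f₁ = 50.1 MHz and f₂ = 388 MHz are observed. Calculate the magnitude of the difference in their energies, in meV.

Using E = hf: E₁ = 3.320e-26 J, E₂ = 2.571e-25 J.
|ΔE| = |3.320e-26 − 2.571e-25| = 2.24e-25 J = 1.40e-3 meV.

1.40e-3 meV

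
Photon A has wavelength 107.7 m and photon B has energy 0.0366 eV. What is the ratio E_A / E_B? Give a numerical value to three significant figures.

3.15 × 10^-7

E_A = 1.844 × 10^-27 J (from wavelength = 107.7 m, via E = hc/λ).
E_B = 5.864 × 10^-21 J (from energy = 0.0366 eV, via E given directly).
Ratio = 1.844 × 10^-27 / 5.864 × 10^-21 = 3.15 × 10^-7.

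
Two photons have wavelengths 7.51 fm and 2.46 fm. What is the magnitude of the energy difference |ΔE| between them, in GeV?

Using E = hc/λ: E₁ = 2.645 × 10^-11 J, E₂ = 8.075 × 10^-11 J.
|ΔE| = |2.645 × 10^-11 − 8.075 × 10^-11| = 5.43 × 10^-11 J = 0.339 GeV.

0.339 GeV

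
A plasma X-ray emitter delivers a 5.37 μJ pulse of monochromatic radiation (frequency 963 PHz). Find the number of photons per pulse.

Per-photon energy: E = 6.381e-16 J (from frequency = 963 PHz).
N = E_total / E_photon = 5.37e-6 J / 6.381e-16 J = 8.42e9.

8.42e9 photons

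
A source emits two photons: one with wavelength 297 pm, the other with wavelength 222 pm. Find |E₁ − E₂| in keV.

1.41 keV

Using E = hc/λ: E₁ = 6.688 × 10^-16 J, E₂ = 8.948 × 10^-16 J.
|ΔE| = |6.688 × 10^-16 − 8.948 × 10^-16| = 2.26 × 10^-16 J = 1.41 keV.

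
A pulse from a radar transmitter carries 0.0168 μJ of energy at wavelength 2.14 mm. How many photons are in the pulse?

Per-photon energy: E = 9.282 × 10^-23 J (from wavelength = 2.14 mm).
N = E_total / E_photon = 1.68 × 10^-8 J / 9.282 × 10^-23 J = 1.81 × 10^14.

1.81 × 10^14 photons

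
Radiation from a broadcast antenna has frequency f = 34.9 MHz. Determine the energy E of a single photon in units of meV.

Convert to SI: f = 34.9 MHz = 3.49 × 10^7 Hz.
Since E = hf for a photon, E = 2.312 × 10^-26 J.
Converting to meV: E = 1.443 × 10^-4 meV ≈ 1.44 × 10^-4 meV.

1.44 × 10^-4 meV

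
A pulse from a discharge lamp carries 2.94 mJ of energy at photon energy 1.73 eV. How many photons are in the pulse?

1.06e16 photons

Per-photon energy: E = 2.772e-19 J (from energy = 1.73 eV).
N = E_total / E_photon = 0.00294 J / 2.772e-19 J = 1.06e16.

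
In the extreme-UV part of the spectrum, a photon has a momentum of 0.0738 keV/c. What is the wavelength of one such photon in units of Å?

168 Å

Convert to SI: p = 0.0738 keV/c = 3.9441e-26 kg·m/s.
The photon relation is λ = h/p, giving λ = 1.680e-8 m.
Converting to Å: λ = 168.0 Å ≈ 168 Å.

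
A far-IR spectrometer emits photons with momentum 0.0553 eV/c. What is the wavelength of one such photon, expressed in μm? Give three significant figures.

In SI units: p = 0.0553 eV/c = 2.9554e-29 kg·m/s.
The photon relation is λ = h/p, giving λ = 2.242e-5 m.
Converting to μm: λ = 22.42 μm ≈ 22.4 μm.

22.4 μm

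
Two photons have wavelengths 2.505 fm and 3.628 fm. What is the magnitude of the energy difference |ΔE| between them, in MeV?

Using E = hc/λ: E₁ = 7.9299e-11 J, E₂ = 5.4753e-11 J.
|ΔE| = |7.9299e-11 − 5.4753e-11| = 2.45e-11 J = 153 MeV.

153 MeV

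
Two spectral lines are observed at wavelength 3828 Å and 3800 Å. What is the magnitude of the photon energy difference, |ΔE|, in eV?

0.0239 eV

Using E = hc/λ: E₁ = 5.1893 × 10^-19 J, E₂ = 5.2275 × 10^-19 J.
|ΔE| = |5.1893 × 10^-19 − 5.2275 × 10^-19| = 3.82 × 10^-21 J = 0.0239 eV.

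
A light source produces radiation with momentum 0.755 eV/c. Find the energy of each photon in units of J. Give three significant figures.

(c = 2.99792458 × 10^8 m/s, 1 eV = 1.602176634 × 10^-19 J.)
In SI units: p = 0.755 eV/c = 4.0349 × 10^-28 kg·m/s.
Since E = pc for a photon, E = 1.210 × 10^-19 J.
So E ≈ 1.21 × 10^-19 J.

1.21 × 10^-19 J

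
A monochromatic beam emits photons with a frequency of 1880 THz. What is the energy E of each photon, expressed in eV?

Convert to SI: f = 1880 THz = 1.88 × 10^15 Hz.
Apply E = hf: E = 1.246 × 10^-18 J.
Converting to eV: E = 7.775 eV ≈ 7.78 eV.

7.78 eV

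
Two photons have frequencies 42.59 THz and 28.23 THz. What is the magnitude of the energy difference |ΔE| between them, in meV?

Using E = hf: E₁ = 2.8220e-20 J, E₂ = 1.8705e-20 J.
|ΔE| = |2.8220e-20 − 1.8705e-20| = 9.52e-21 J = 59.4 meV.

59.4 meV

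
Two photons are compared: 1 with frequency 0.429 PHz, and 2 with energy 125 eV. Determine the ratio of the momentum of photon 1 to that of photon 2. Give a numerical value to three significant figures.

0.0142

p_1 = 9.482·10^-28 kg·m/s (from frequency = 0.429 PHz, via p = hf/c).
p_2 = 6.680·10^-26 kg·m/s (from energy = 125 eV, via p = E/c).
Ratio = 9.482·10^-28 / 6.680·10^-26 = 0.0142.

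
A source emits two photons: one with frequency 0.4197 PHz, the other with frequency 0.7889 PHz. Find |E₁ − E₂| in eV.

1.53 eV

Using E = hf: E₁ = 2.7810e-19 J, E₂ = 5.2273e-19 J.
|ΔE| = |2.7810e-19 − 5.2273e-19| = 2.45e-19 J = 1.53 eV.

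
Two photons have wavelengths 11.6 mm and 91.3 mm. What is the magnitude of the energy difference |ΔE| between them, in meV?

0.0933 meV

Using E = hc/λ: E₁ = 1.712e-23 J, E₂ = 2.176e-24 J.
|ΔE| = |1.712e-23 − 2.176e-24| = 1.49e-23 J = 0.0933 meV.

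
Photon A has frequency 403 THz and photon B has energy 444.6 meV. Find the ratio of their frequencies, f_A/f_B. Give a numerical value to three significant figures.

3.75

f_A = 4.030 × 10^14 Hz (from frequency = 403 THz, via f given directly).
f_B = 1.075 × 10^14 Hz (from energy = 444.6 meV, via f = E/h).
Ratio = 4.030 × 10^14 / 1.075 × 10^14 = 3.75.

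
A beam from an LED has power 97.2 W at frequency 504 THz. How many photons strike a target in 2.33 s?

Total energy: E_total = P·t = 97.2 × 2.33 = 226.5 J.
Per-photon energy: E = 3.340 × 10^-19 J.
N = E_total / E_photon = 6.78 × 10^20.

6.78 × 10^20 photons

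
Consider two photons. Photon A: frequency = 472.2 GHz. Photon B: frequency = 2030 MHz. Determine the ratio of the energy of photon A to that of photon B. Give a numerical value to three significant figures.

233

E_A = 3.129e-22 J (from frequency = 472.2 GHz, via E = hf).
E_B = 1.345e-24 J (from frequency = 2030 MHz, via E = hf).
Ratio = 3.129e-22 / 1.345e-24 = 233.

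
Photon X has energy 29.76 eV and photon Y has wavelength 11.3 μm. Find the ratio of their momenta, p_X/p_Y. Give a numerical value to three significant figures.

p_X = 1.590e-26 kg·m/s (from energy = 29.76 eV, via p = E/c).
p_Y = 5.864e-29 kg·m/s (from wavelength = 11.3 μm, via p = h/λ).
Ratio = 1.590e-26 / 5.864e-29 = 271.

271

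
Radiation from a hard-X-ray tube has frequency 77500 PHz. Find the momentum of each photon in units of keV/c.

(h = 6.62607015·10^-34 J·s, c = 2.99792458·10^8 m/s, 1 eV = 1.602176634·10^-19 J.)
In SI units: f = 77500 PHz = 7.75·10^19 Hz.
For a photon p = hf/c, so p = 1.713·10^-22 kg·m/s.
Converting to keV/c: p = 320.5 keV/c ≈ 321 keV/c.

321 keV/c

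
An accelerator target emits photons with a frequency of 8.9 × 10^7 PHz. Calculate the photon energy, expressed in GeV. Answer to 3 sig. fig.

(h = 6.62607015 × 10^-34 J·s, 1 eV = 1.602176634 × 10^-19 J.)
Convert to SI: f = 8.9 × 10^7 PHz = 8.9 × 10^22 Hz.
Apply E = hf: E = 5.897 × 10^-11 J.
Converting to GeV: E = 0.3681 GeV ≈ 0.368 GeV.

0.368 GeV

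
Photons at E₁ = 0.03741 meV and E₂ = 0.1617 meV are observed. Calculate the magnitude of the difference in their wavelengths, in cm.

Using λ = hc/E: λ₁ = 0.033142 m, λ₂ = 0.0076675 m.
|Δλ| = |0.033142 − 0.0076675| = 0.0255 m = 2.55 cm.

2.55 cm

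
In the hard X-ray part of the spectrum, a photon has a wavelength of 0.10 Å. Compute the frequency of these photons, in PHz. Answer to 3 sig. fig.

Take c = 2.99792458e8 m/s.
Convert to SI: λ = 0.10 Å = 1.0e-11 m.
For a photon f = c/λ, so f = 2.998e19 Hz.
Converting to PHz: f = 29980 PHz ≈ 3.00e4 PHz.

3.00e4 PHz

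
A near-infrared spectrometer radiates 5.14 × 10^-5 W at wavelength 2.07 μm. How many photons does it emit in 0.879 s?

Total energy: E_total = P·t = 5.14 × 10^-5 × 0.879 = 4.518 × 10^-5 J.
Per-photon energy: E = 9.596 × 10^-20 J.
N = E_total / E_photon = 4.71 × 10^14.

4.71 × 10^14 photons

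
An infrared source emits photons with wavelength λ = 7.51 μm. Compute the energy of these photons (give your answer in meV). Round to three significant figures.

Use h = 6.62607015e-34 J·s, c = 2.99792458e8 m/s, 1 eV = 1.602176634e-19 J.
Convert to SI: λ = 7.51 μm = 7.51e-6 m.
Apply E = hc/λ: E = 2.645e-20 J.
Converting to meV: E = 165.1 meV ≈ 165 meV.

165 meV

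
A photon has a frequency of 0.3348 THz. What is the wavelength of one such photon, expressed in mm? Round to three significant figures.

(c = 2.99792458 × 10^8 m/s.)
Convert to SI: f = 0.3348 THz = 3.348 × 10^11 Hz.
Since λ = c/f for a photon, λ = 8.954 × 10^-4 m.
Converting to mm: λ = 0.8954 mm ≈ 0.895 mm.

0.895 mm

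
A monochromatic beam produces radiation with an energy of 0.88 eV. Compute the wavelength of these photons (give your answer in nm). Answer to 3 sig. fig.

In SI units: E = 0.88 eV = 1.4099 × 10^-19 J.
The photon relation is λ = hc/E, giving λ = 1.409 × 10^-6 m.
Converting to nm: λ = 1409 nm ≈ 1410 nm.

1410 nm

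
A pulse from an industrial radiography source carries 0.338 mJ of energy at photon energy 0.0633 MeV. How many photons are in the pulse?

3.33e10 photons

Per-photon energy: E = 1.014e-14 J (from energy = 0.0633 MeV).
N = E_total / E_photon = 3.38e-4 J / 1.014e-14 J = 3.33e10.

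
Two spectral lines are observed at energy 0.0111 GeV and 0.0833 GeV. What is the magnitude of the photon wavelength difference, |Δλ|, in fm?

Using λ = hc/E: λ₁ = 1.117 × 10^-13 m, λ₂ = 1.488 × 10^-14 m.
|Δλ| = |1.117 × 10^-13 − 1.488 × 10^-14| = 9.68 × 10^-14 m = 96.8 fm.

96.8 fm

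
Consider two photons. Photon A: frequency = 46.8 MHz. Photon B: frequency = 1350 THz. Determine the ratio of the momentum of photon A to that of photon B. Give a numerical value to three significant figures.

p_A = 1.034·10^-34 kg·m/s (from frequency = 46.8 MHz, via p = hf/c).
p_B = 2.984·10^-27 kg·m/s (from frequency = 1350 THz, via p = hf/c).
Ratio = 1.034·10^-34 / 2.984·10^-27 = 3.47·10^-8.

3.47·10^-8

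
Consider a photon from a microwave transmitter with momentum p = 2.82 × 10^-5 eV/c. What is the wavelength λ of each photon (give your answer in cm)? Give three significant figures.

4.40 cm

(h = 6.62607015 × 10^-34 J·s, c = 2.99792458 × 10^8 m/s, 1 eV = 1.602176634 × 10^-19 J.)
First convert: p = 2.82 × 10^-5 eV/c = 1.5071 × 10^-32 kg·m/s.
Since λ = h/p for a photon, λ = 0.04397 m.
Converting to cm: λ = 4.397 cm ≈ 4.40 cm.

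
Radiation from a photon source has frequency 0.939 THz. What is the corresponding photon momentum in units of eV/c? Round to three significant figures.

3.88e-3 eV/c

In SI units: f = 0.939 THz = 9.39e11 Hz.
Apply p = hf/c: p = 2.075e-30 kg·m/s.
Converting to eV/c: p = 0.003883 eV/c ≈ 3.88e-3 eV/c.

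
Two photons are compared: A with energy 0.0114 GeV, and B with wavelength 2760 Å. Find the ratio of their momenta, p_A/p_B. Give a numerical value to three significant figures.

p_A = 6.092·10^-21 kg·m/s (from energy = 0.0114 GeV, via p = E/c).
p_B = 2.401·10^-27 kg·m/s (from wavelength = 2760 Å, via p = h/λ).
Ratio = 6.092·10^-21 / 2.401·10^-27 = 2.54·10^6.

2.54·10^6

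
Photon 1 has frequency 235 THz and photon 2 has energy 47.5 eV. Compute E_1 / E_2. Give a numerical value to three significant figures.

E_1 = 1.557e-19 J (from frequency = 235 THz, via E = hf).
E_2 = 7.610e-18 J (from energy = 47.5 eV, via E given directly).
Ratio = 1.557e-19 / 7.610e-18 = 0.0205.

0.0205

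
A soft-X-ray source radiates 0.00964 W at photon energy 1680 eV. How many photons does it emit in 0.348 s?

Total energy: E_total = P·t = 0.00964 × 0.348 = 0.003355 J.
Per-photon energy: E = 2.692 × 10^-16 J.
N = E_total / E_photon = 1.25 × 10^13.

1.25 × 10^13 photons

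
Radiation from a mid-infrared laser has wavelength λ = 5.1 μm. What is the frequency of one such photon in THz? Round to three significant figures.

58.8 THz

In SI units: λ = 5.1 μm = 5.1 × 10^-6 m.
The photon relation is f = c/λ, giving f = 5.878 × 10^13 Hz.
Converting to THz: f = 58.78 THz ≈ 58.8 THz.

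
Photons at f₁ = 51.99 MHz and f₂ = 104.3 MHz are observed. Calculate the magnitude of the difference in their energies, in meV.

2.16e-4 meV

Using E = hf: E₁ = 3.4449e-26 J, E₂ = 6.9110e-26 J.
|ΔE| = |3.4449e-26 − 6.9110e-26| = 3.47e-26 J = 2.16e-4 meV.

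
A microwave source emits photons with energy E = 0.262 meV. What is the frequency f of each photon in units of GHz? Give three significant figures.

63.4 GHz

First convert: E = 0.262 meV = 4.1977 × 10^-23 J.
Since f = E/h for a photon, f = 6.335 × 10^10 Hz.
Converting to GHz: f = 63.35 GHz ≈ 63.4 GHz.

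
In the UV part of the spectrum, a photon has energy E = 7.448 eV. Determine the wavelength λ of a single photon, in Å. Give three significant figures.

Use h = 6.62607015e-34 J·s, c = 2.99792458e8 m/s, 1 eV = 1.602176634e-19 J.
Convert to SI: E = 7.448 eV = 1.1933e-18 J.
Apply λ = hc/E: λ = 1.665e-7 m.
Converting to Å: λ = 1665 Å ≈ 1660 Å.

1660 Å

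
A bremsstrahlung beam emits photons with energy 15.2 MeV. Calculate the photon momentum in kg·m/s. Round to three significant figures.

8.12 × 10^-21 kg·m/s

In SI units: E = 15.2 MeV = 2.4353 × 10^-12 J.
Since p = E/c for a photon, p = 8.123 × 10^-21 kg·m/s.
So p ≈ 8.12 × 10^-21 kg·m/s.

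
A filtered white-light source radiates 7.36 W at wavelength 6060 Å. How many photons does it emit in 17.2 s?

Total energy: E_total = P·t = 7.36 × 17.2 = 126.6 J.
Per-photon energy: E = 3.278 × 10^-19 J.
N = E_total / E_photon = 3.86 × 10^20.

3.86 × 10^20 photons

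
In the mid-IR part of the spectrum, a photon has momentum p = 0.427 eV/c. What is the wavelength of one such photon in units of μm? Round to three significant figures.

In SI units: p = 0.427 eV/c = 2.2820e-28 kg·m/s.
Since λ = h/p for a photon, λ = 2.904e-6 m.
Converting to μm: λ = 2.904 μm ≈ 2.90 μm.

2.90 μm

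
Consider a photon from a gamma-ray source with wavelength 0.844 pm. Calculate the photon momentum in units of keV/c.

1470 keV/c

Take h = 6.62607015 × 10^-34 J·s, c = 2.99792458 × 10^8 m/s, 1 eV = 1.602176634 × 10^-19 J.
In SI units: λ = 0.844 pm = 8.44 × 10^-13 m.
The photon relation is p = h/λ, giving p = 7.851 × 10^-22 kg·m/s.
Converting to keV/c: p = 1469 keV/c ≈ 1470 keV/c.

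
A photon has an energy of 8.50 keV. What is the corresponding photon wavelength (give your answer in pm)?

In SI units: E = 8.50 keV = 1.3619 × 10^-15 J.
For a photon λ = hc/E, so λ = 1.459 × 10^-10 m.
Converting to pm: λ = 145.9 pm ≈ 146 pm.

146 pm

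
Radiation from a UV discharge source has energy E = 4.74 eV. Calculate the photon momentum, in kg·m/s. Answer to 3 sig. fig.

First convert: E = 4.74 eV = 7.5943 × 10^-19 J.
For a photon p = E/c, so p = 2.533 × 10^-27 kg·m/s.
So p ≈ 2.53 × 10^-27 kg·m/s.

2.53 × 10^-27 kg·m/s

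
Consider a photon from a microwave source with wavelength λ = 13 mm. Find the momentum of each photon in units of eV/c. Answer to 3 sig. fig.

9.54 × 10^-5 eV/c

Take h = 6.62607015 × 10^-34 J·s, c = 2.99792458 × 10^8 m/s, 1 eV = 1.602176634 × 10^-19 J.
First convert: λ = 13 mm = 0.013 m.
The photon relation is p = h/λ, giving p = 5.097 × 10^-32 kg·m/s.
Converting to eV/c: p = 9.537 × 10^-5 eV/c ≈ 9.54 × 10^-5 eV/c.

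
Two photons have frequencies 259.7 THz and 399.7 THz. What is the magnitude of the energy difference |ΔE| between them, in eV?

0.579 eV

Using E = hf: E₁ = 1.7208 × 10^-19 J, E₂ = 2.6484 × 10^-19 J.
|ΔE| = |1.7208 × 10^-19 − 2.6484 × 10^-19| = 9.28 × 10^-20 J = 0.579 eV.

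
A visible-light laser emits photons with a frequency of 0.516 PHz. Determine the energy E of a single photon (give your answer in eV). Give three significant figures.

First convert: f = 0.516 PHz = 5.16·10^14 Hz.
For a photon E = hf, so E = 3.419·10^-19 J.
Converting to eV: E = 2.134 eV ≈ 2.13 eV.

2.13 eV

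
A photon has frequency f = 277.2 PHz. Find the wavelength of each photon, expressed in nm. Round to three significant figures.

First convert: f = 277.2 PHz = 2.772 × 10^17 Hz.
The photon relation is λ = c/f, giving λ = 1.082 × 10^-9 m.
Converting to nm: λ = 1.082 nm ≈ 1.08 nm.

1.08 nm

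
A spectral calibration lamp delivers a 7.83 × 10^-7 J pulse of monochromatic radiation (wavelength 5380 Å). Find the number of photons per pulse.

Per-photon energy: E = 3.692 × 10^-19 J (from wavelength = 5380 Å).
N = E_total / E_photon = 7.83 × 10^-7 J / 3.692 × 10^-19 J = 2.12 × 10^12.

2.12 × 10^12 photons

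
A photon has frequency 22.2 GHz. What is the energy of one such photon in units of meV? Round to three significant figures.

First convert: f = 22.2 GHz = 2.22e10 Hz.
Apply E = hf: E = 1.471e-23 J.
Converting to meV: E = 0.09181 meV ≈ 0.0918 meV.

0.0918 meV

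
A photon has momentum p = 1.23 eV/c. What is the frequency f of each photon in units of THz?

Convert to SI: p = 1.23 eV/c = 6.5735 × 10^-28 kg·m/s.
The photon relation is f = pc/h, giving f = 2.974 × 10^14 Hz.
Converting to THz: f = 297.4 THz ≈ 297 THz.

297 THz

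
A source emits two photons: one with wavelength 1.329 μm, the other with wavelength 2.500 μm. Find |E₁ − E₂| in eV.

Using E = hc/λ: E₁ = 1.4947e-19 J, E₂ = 7.9458e-20 J.
|ΔE| = |1.4947e-19 − 7.9458e-20| = 7.00e-20 J = 0.437 eV.

0.437 eV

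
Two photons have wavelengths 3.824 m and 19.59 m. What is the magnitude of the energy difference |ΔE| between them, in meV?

2.61 × 10^-4 meV

Using E = hc/λ: E₁ = 5.1947 × 10^-26 J, E₂ = 1.0140 × 10^-26 J.
|ΔE| = |5.1947 × 10^-26 − 1.0140 × 10^-26| = 4.18 × 10^-26 J = 2.61 × 10^-4 meV.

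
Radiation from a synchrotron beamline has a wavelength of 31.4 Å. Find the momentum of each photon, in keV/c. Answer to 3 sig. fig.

Use h = 6.62607015e-34 J·s, c = 2.99792458e8 m/s, 1 eV = 1.602176634e-19 J.
First convert: λ = 31.4 Å = 3.14e-9 m.
Apply p = h/λ: p = 2.110e-25 kg·m/s.
Converting to keV/c: p = 0.3949 keV/c ≈ 0.395 keV/c.

0.395 keV/c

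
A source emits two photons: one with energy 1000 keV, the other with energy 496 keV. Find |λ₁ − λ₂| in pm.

Using λ = hc/E: λ₁ = 1.240 × 10^-12 m, λ₂ = 2.500 × 10^-12 m.
|Δλ| = |1.240 × 10^-12 − 2.500 × 10^-12| = 1.26 × 10^-12 m = 1.26 pm.

1.26 pm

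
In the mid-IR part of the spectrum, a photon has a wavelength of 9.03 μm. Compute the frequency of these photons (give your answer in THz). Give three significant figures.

In SI units: λ = 9.03 μm = 9.03e-6 m.
Apply f = c/λ: f = 3.320e13 Hz.
Converting to THz: f = 33.20 THz ≈ 33.2 THz.

33.2 THz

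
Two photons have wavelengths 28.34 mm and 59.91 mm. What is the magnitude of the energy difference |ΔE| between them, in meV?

Using E = hc/λ: E₁ = 7.0093 × 10^-24 J, E₂ = 3.3157 × 10^-24 J.
|ΔE| = |7.0093 × 10^-24 − 3.3157 × 10^-24| = 3.69 × 10^-24 J = 0.0231 meV.

0.0231 meV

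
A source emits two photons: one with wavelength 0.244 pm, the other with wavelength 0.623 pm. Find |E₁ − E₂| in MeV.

3.09 MeV

Using E = hc/λ: E₁ = 8.141 × 10^-13 J, E₂ = 3.189 × 10^-13 J.
|ΔE| = |8.141 × 10^-13 − 3.189 × 10^-13| = 4.95 × 10^-13 J = 3.09 MeV.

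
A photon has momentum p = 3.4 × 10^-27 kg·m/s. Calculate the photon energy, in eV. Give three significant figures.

(c = 2.99792458 × 10^8 m/s, 1 eV = 1.602176634 × 10^-19 J.)
Apply E = pc: E = 1.019 × 10^-18 J.
Converting to eV: E = 6.362 eV ≈ 6.36 eV.

6.36 eV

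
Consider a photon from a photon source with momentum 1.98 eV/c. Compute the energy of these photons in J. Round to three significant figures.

Convert to SI: p = 1.98 eV/c = 1.0582e-27 kg·m/s.
For a photon E = pc, so E = 3.172e-19 J.
So E ≈ 3.17e-19 J.

3.17e-19 J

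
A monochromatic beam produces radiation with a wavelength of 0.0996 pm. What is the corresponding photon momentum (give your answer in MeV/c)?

12.4 MeV/c

In SI units: λ = 0.0996 pm = 9.96e-14 m.
For a photon p = h/λ, so p = 6.653e-21 kg·m/s.
Converting to MeV/c: p = 12.45 MeV/c ≈ 12.4 MeV/c.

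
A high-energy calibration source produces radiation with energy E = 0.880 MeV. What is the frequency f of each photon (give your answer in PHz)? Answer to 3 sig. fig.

(h = 6.62607015·10^-34 J·s, 1 eV = 1.602176634·10^-19 J.)
Convert to SI: E = 0.880 MeV = 1.4099·10^-13 J.
Since f = E/h for a photon, f = 2.128·10^20 Hz.
Converting to PHz: f = 212800 PHz ≈ 2.13·10^5 PHz.

2.13·10^5 PHz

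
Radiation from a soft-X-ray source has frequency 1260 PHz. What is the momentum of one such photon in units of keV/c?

Use h = 6.62607015 × 10^-34 J·s, c = 2.99792458 × 10^8 m/s, 1 eV = 1.602176634 × 10^-19 J.
First convert: f = 1260 PHz = 1.26 × 10^18 Hz.
The photon relation is p = hf/c, giving p = 2.785 × 10^-24 kg·m/s.
Converting to keV/c: p = 5.211 keV/c ≈ 5.21 keV/c.

5.21 keV/c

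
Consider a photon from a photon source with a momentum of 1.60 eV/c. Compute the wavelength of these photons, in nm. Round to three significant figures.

Take h = 6.62607015 × 10^-34 J·s, c = 2.99792458 × 10^8 m/s, 1 eV = 1.602176634 × 10^-19 J.
First convert: p = 1.60 eV/c = 8.5509 × 10^-28 kg·m/s.
The photon relation is λ = h/p, giving λ = 7.749 × 10^-7 m.
Converting to nm: λ = 774.9 nm ≈ 775 nm.

775 nm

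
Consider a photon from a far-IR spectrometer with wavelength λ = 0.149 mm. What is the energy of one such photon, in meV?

(h = 6.62607015e-34 J·s, c = 2.99792458e8 m/s, 1 eV = 1.602176634e-19 J.)
Convert to SI: λ = 0.149 mm = 1.49e-4 m.
For a photon E = hc/λ, so E = 1.333e-21 J.
Converting to meV: E = 8.321 meV ≈ 8.32 meV.

8.32 meV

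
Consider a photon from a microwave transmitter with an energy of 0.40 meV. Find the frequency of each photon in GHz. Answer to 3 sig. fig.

96.7 GHz

In SI units: E = 0.40 meV = 6.4087e-23 J.
For a photon f = E/h, so f = 9.672e10 Hz.
Converting to GHz: f = 96.72 GHz ≈ 96.7 GHz.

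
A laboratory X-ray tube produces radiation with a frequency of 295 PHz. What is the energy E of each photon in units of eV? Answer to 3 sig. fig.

(h = 6.62607015 × 10^-34 J·s, 1 eV = 1.602176634 × 10^-19 J.)
Convert to SI: f = 295 PHz = 2.95 × 10^17 Hz.
The photon relation is E = hf, giving E = 1.955 × 10^-16 J.
Converting to eV: E = 1220 eV ≈ 1220 eV.

1220 eV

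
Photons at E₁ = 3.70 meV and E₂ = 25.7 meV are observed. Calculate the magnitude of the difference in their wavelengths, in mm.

0.287 mm

Using λ = hc/E: λ₁ = 3.351e-4 m, λ₂ = 4.824e-5 m.
|Δλ| = |3.351e-4 − 4.824e-5| = 2.87e-4 m = 0.287 mm.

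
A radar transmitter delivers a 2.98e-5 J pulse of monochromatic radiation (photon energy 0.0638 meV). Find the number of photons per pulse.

2.92e18 photons

Per-photon energy: E = 1.022e-23 J (from energy = 0.0638 meV).
N = E_total / E_photon = 2.98e-5 J / 1.022e-23 J = 2.92e18.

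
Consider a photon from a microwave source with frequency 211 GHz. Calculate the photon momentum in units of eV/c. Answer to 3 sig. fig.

8.73 × 10^-4 eV/c

Take h = 6.62607015 × 10^-34 J·s, c = 2.99792458 × 10^8 m/s, 1 eV = 1.602176634 × 10^-19 J.
In SI units: f = 211 GHz = 2.11 × 10^11 Hz.
The photon relation is p = hf/c, giving p = 4.664 × 10^-31 kg·m/s.
Converting to eV/c: p = 8.726 × 10^-4 eV/c ≈ 8.73 × 10^-4 eV/c.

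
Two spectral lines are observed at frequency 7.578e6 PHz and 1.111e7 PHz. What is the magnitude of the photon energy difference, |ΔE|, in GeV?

0.0146 GeV

Using E = hf: E₁ = 5.0212e-12 J, E₂ = 7.3616e-12 J.
|ΔE| = |5.0212e-12 − 7.3616e-12| = 2.34e-12 J = 0.0146 GeV.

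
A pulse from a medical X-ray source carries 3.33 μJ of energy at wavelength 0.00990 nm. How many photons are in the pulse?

1.66e8 photons

Per-photon energy: E = 2.007e-14 J (from wavelength = 0.00990 nm).
N = E_total / E_photon = 3.33e-6 J / 2.007e-14 J = 1.66e8.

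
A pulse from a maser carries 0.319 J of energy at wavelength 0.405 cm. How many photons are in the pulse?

6.50e21 photons

Per-photon energy: E = 4.905e-23 J (from wavelength = 0.405 cm).
N = E_total / E_photon = 0.319 J / 4.905e-23 J = 6.50e21.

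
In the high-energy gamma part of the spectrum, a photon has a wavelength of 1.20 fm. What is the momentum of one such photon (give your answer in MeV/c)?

1030 MeV/c

In SI units: λ = 1.20 fm = 1.20 × 10^-15 m.
For a photon p = h/λ, so p = 5.522 × 10^-19 kg·m/s.
Converting to MeV/c: p = 1033 MeV/c ≈ 1030 MeV/c.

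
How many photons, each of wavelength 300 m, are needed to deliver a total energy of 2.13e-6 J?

3.22e21 photons

Per-photon energy: E = 6.621e-28 J (from wavelength = 300 m).
N = E_total / E_photon = 2.13e-6 J / 6.621e-28 J = 3.22e21.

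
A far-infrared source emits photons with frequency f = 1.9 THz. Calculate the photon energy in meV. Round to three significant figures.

First convert: f = 1.9 THz = 1.9e12 Hz.
For a photon E = hf, so E = 1.259e-21 J.
Converting to meV: E = 7.858 meV ≈ 7.86 meV.

7.86 meV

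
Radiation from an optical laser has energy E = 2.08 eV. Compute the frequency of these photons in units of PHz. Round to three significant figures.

0.503 PHz

First convert: E = 2.08 eV = 3.3325e-19 J.
Since f = E/h for a photon, f = 5.029e14 Hz.
Converting to PHz: f = 0.5029 PHz ≈ 0.503 PHz.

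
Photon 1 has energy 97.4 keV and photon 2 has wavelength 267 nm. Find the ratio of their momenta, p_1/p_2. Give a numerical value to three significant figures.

2.10·10^4

p_1 = 5.205·10^-23 kg·m/s (from energy = 97.4 keV, via p = E/c).
p_2 = 2.482·10^-27 kg·m/s (from wavelength = 267 nm, via p = h/λ).
Ratio = 5.205·10^-23 / 2.482·10^-27 = 2.10·10^4.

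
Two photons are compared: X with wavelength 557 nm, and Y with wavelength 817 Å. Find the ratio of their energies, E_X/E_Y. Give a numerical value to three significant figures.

E_X = 3.566 × 10^-19 J (from wavelength = 557 nm, via E = hc/λ).
E_Y = 2.431 × 10^-18 J (from wavelength = 817 Å, via E = hc/λ).
Ratio = 3.566 × 10^-19 / 2.431 × 10^-18 = 0.147.

0.147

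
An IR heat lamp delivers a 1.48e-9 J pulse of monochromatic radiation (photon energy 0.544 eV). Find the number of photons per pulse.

1.70e10 photons

Per-photon energy: E = 8.716e-20 J (from energy = 0.544 eV).
N = E_total / E_photon = 1.48e-9 J / 8.716e-20 J = 1.70e10.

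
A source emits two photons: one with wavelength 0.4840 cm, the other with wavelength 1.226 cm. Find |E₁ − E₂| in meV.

Using E = hc/λ: E₁ = 4.1042e-23 J, E₂ = 1.6203e-23 J.
|ΔE| = |4.1042e-23 − 1.6203e-23| = 2.48e-23 J = 0.155 meV.

0.155 meV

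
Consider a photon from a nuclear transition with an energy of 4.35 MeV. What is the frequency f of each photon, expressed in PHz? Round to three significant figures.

1.05 × 10^6 PHz

Convert to SI: E = 4.35 MeV = 6.9695 × 10^-13 J.
Since f = E/h for a photon, f = 1.052 × 10^21 Hz.
Converting to PHz: f = 1.052 × 10^6 PHz ≈ 1.05 × 10^6 PHz.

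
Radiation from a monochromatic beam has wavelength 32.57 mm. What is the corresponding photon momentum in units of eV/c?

(h = 6.62607015·10^-34 J·s, c = 2.99792458·10^8 m/s, 1 eV = 1.602176634·10^-19 J.)
First convert: λ = 32.57 mm = 0.03257 m.
The photon relation is p = h/λ, giving p = 2.034·10^-32 kg·m/s.
Converting to eV/c: p = 3.807·10^-5 eV/c ≈ 3.81·10^-5 eV/c.

3.81·10^-5 eV/c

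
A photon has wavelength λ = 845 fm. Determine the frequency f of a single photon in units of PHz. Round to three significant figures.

3.55 × 10^5 PHz

Take c = 2.99792458 × 10^8 m/s.
First convert: λ = 845 fm = 8.45 × 10^-13 m.
For a photon f = c/λ, so f = 3.548 × 10^20 Hz.
Converting to PHz: f = 354800 PHz ≈ 3.55 × 10^5 PHz.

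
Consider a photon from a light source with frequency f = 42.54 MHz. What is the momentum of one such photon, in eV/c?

Use h = 6.62607015e-34 J·s, c = 2.99792458e8 m/s, 1 eV = 1.602176634e-19 J.
In SI units: f = 42.54 MHz = 4.254e7 Hz.
Since p = hf/c for a photon, p = 9.402e-35 kg·m/s.
Converting to eV/c: p = 1.759e-7 eV/c ≈ 1.76e-7 eV/c.

1.76e-7 eV/c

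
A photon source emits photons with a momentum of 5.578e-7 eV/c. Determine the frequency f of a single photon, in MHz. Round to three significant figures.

(h = 6.62607015e-34 J·s, c = 2.99792458e8 m/s, 1 eV = 1.602176634e-19 J.)
Convert to SI: p = 5.578e-7 eV/c = 2.9810e-34 kg·m/s.
Since f = pc/h for a photon, f = 1.349e8 Hz.
Converting to MHz: f = 134.9 MHz ≈ 135 MHz.

135 MHz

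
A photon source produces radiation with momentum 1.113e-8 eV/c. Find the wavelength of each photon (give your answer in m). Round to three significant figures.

111 m

In SI units: p = 1.113e-8 eV/c = 5.9482e-36 kg·m/s.
For a photon λ = h/p, so λ = 111.4 m.
So λ ≈ 111 m.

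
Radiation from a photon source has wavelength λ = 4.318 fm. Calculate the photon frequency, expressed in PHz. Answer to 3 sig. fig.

Convert to SI: λ = 4.318 fm = 4.318e-15 m.
The photon relation is f = c/λ, giving f = 6.943e22 Hz.
Converting to PHz: f = 6.943e7 PHz ≈ 6.94e7 PHz.

6.94e7 PHz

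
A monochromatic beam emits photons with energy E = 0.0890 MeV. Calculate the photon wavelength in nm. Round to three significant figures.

0.0139 nm

First convert: E = 0.0890 MeV = 1.4259 × 10^-14 J.
Since λ = hc/E for a photon, λ = 1.393 × 10^-11 m.
Converting to nm: λ = 0.01393 nm ≈ 0.0139 nm.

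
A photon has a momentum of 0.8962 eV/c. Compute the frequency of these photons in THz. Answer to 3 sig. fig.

In SI units: p = 0.8962 eV/c = 4.7895 × 10^-28 kg·m/s.
The photon relation is f = pc/h, giving f = 2.167 × 10^14 Hz.
Converting to THz: f = 216.7 THz ≈ 217 THz.

217 THz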